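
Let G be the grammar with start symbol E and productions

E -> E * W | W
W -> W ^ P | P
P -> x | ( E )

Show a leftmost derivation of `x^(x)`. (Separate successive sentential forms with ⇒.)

E ⇒ W ⇒ W^P ⇒ P^P ⇒ x^P ⇒ x^(E) ⇒ x^(W) ⇒ x^(P) ⇒ x^(x)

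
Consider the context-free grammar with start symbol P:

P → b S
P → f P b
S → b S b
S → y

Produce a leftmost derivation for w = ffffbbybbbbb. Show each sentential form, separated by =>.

P => fPb => ffPbb => fffPbbb => ffffPbbbb => ffffbSbbbb => ffffbbSbbbbb => ffffbbybbbbb

P => fPb   [P → f P b]
fPb => ffPbb   [P → f P b]
ffPbb => fffPbbb   [P → f P b]
fffPbbb => ffffPbbbb   [P → f P b]
ffffPbbbb => ffffbSbbbb   [P → b S]
ffffbSbbbb => ffffbbSbbbbb   [S → b S b]
ffffbbSbbbbb => ffffbbybbbbb   [S → y]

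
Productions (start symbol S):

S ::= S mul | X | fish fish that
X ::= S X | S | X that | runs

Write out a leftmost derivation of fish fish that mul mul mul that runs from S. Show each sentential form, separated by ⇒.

S ⇒ X ⇒ S X ⇒ X X ⇒ X that X ⇒ S that X ⇒ S mul that X ⇒ S mul mul that X ⇒ S mul mul mul that X ⇒ fish fish that mul mul mul that X ⇒ fish fish that mul mul mul that runs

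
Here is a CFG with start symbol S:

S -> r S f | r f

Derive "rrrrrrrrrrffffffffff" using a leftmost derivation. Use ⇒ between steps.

S ⇒ rSf ⇒ rrSff ⇒ rrrSfff ⇒ rrrrSffff ⇒ rrrrrSfffff ⇒ rrrrrrSffffff ⇒ rrrrrrrSfffffff ⇒ rrrrrrrrSffffffff ⇒ rrrrrrrrrSfffffffff ⇒ rrrrrrrrrrffffffffff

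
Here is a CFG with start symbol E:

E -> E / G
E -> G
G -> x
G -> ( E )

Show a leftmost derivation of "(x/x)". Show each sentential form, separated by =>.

E => G   [E -> G]
G => (E)   [G -> ( E )]
(E) => (E/G)   [E -> E / G]
(E/G) => (G/G)   [E -> G]
(G/G) => (x/G)   [G -> x]
(x/G) => (x/x)   [G -> x]

E => G => (E) => (E/G) => (G/G) => (x/G) => (x/x)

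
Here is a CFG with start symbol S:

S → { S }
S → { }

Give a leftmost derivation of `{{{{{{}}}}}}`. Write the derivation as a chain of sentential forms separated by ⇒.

S ⇒ {S} ⇒ {{S}} ⇒ {{{S}}} ⇒ {{{{S}}}} ⇒ {{{{{S}}}}} ⇒ {{{{{{}}}}}}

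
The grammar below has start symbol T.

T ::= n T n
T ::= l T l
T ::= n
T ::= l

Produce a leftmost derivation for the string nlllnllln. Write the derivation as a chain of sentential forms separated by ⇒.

T ⇒ nTn ⇒ nlTln ⇒ nllTlln ⇒ nlllTllln ⇒ nlllnllln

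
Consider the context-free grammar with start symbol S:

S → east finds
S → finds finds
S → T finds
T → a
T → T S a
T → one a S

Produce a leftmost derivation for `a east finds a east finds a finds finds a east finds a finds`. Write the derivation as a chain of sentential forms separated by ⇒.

S ⇒ T finds ⇒ T S a finds ⇒ T S a S a finds ⇒ T S a S a S a finds ⇒ T S a S a S a S a finds ⇒ a S a S a S a S a finds ⇒ a east finds a S a S a S a finds ⇒ a east finds a east finds a S a S a finds ⇒ a east finds a east finds a finds finds a S a finds ⇒ a east finds a east finds a finds finds a east finds a finds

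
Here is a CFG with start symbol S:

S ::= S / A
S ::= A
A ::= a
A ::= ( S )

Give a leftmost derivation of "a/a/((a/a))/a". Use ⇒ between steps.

S ⇒ S/A ⇒ S/A/A ⇒ S/A/A/A ⇒ A/A/A/A ⇒ a/A/A/A ⇒ a/a/A/A ⇒ a/a/(S)/A ⇒ a/a/(A)/A ⇒ a/a/((S))/A ⇒ a/a/((S/A))/A ⇒ a/a/((A/A))/A ⇒ a/a/((a/A))/A ⇒ a/a/((a/a))/A ⇒ a/a/((a/a))/a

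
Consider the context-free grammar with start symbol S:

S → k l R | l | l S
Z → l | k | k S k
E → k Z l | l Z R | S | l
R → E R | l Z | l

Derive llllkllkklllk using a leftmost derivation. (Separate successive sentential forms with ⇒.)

S ⇒ lS ⇒ llS ⇒ lllS ⇒ llllS ⇒ llllklR ⇒ llllkllZ ⇒ llllkllkSk ⇒ llllkllkklRk ⇒ llllkllkkllZk ⇒ llllkllkklllk

S ⇒ lS   [S → l S]
lS ⇒ llS   [S → l S]
llS ⇒ lllS   [S → l S]
lllS ⇒ llllS   [S → l S]
llllS ⇒ llllklR   [S → k l R]
llllklR ⇒ llllkllZ   [R → l Z]
llllkllZ ⇒ llllkllkSk   [Z → k S k]
llllkllkSk ⇒ llllkllkklRk   [S → k l R]
llllkllkklRk ⇒ llllkllkkllZk   [R → l Z]
llllkllkkllZk ⇒ llllkllkklllk   [Z → l]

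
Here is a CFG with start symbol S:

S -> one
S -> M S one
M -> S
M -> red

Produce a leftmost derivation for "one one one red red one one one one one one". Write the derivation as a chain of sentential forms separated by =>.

S => M S one   [S -> M S one]
M S one => S S one   [M -> S]
S S one => M S one S one   [S -> M S one]
M S one S one => S S one S one   [M -> S]
S S one S one => one S one S one   [S -> one]
one S one S one => one one one S one   [S -> one]
one one one S one => one one one M S one one   [S -> M S one]
one one one M S one one => one one one S S one one   [M -> S]
one one one S S one one => one one one M S one S one one   [S -> M S one]
one one one M S one S one one => one one one red S one S one one   [M -> red]
one one one red S one S one one => one one one red M S one one S one one   [S -> M S one]
one one one red M S one one S one one => one one one red red S one one S one one   [M -> red]
one one one red red S one one S one one => one one one red red one one one S one one   [S -> one]
one one one red red one one one S one one => one one one red red one one one one one one   [S -> one]

S => M S one => S S one => M S one S one => S S one S one => one S one S one => one one one S one => one one one M S one one => one one one S S one one => one one one M S one S one one => one one one red S one S one one => one one one red M S one one S one one => one one one red red S one one S one one => one one one red red one one one S one one => one one one red red one one one one one one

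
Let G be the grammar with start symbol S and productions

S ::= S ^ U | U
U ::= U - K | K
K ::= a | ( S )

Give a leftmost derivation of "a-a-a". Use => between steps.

S => U   [S ::= U]
U => U-K   [U ::= U - K]
U-K => U-K-K   [U ::= U - K]
U-K-K => K-K-K   [U ::= K]
K-K-K => a-K-K   [K ::= a]
a-K-K => a-a-K   [K ::= a]
a-a-K => a-a-a   [K ::= a]

S => U => U-K => U-K-K => K-K-K => a-K-K => a-a-K => a-a-a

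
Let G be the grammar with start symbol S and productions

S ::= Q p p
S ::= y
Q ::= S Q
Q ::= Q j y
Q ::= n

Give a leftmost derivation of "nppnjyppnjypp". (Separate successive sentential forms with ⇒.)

S⇒Qpp⇒SQpp⇒QppQpp⇒QjyppQpp⇒SQjyppQpp⇒QppQjyppQpp⇒nppQjyppQpp⇒nppnjyppQpp⇒nppnjyppQjypp⇒nppnjyppnjypp

S ⇒ Qpp   [S ::= Q p p]
Qpp ⇒ SQpp   [Q ::= S Q]
SQpp ⇒ QppQpp   [S ::= Q p p]
QppQpp ⇒ QjyppQpp   [Q ::= Q j y]
QjyppQpp ⇒ SQjyppQpp   [Q ::= S Q]
SQjyppQpp ⇒ QppQjyppQpp   [S ::= Q p p]
QppQjyppQpp ⇒ nppQjyppQpp   [Q ::= n]
nppQjyppQpp ⇒ nppnjyppQpp   [Q ::= n]
nppnjyppQpp ⇒ nppnjyppQjypp   [Q ::= Q j y]
nppnjyppQjypp ⇒ nppnjyppnjypp   [Q ::= n]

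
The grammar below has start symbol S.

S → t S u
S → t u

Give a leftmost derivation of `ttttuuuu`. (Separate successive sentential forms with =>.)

S=>tSu=>ttSuu=>tttSuuu=>ttttuuuu

S => tSu   [S → t S u]
tSu => ttSuu   [S → t S u]
ttSuu => tttSuuu   [S → t S u]
tttSuuu => ttttuuuu   [S → t u]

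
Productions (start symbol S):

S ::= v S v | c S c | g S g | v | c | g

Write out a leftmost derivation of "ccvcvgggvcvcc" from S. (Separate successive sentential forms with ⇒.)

S ⇒ cSc   [S ::= c S c]
cSc ⇒ ccScc   [S ::= c S c]
ccScc ⇒ ccvSvcc   [S ::= v S v]
ccvSvcc ⇒ ccvcScvcc   [S ::= c S c]
ccvcScvcc ⇒ ccvcvSvcvcc   [S ::= v S v]
ccvcvSvcvcc ⇒ ccvcvgSgvcvcc   [S ::= g S g]
ccvcvgSgvcvcc ⇒ ccvcvgggvcvcc   [S ::= g]

S ⇒ cSc ⇒ ccScc ⇒ ccvSvcc ⇒ ccvcScvcc ⇒ ccvcvSvcvcc ⇒ ccvcvgSgvcvcc ⇒ ccvcvgggvcvcc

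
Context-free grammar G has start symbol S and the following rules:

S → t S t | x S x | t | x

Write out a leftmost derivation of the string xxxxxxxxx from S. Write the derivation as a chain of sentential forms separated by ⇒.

S ⇒ xSx ⇒ xxSxx ⇒ xxxSxxx ⇒ xxxxSxxxx ⇒ xxxxxxxxx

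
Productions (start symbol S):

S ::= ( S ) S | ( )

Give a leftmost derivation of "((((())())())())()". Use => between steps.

S=>(S)S=>((S)S)S=>(((S)S)S)S=>((((S)S)S)S)S=>((((())S)S)S)S=>((((())())S)S)S=>((((())())())S)S=>((((())())())())S=>((((())())())())()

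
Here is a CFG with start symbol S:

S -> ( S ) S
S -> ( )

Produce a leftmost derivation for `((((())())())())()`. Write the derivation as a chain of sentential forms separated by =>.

S => (S)S => ((S)S)S => (((S)S)S)S => ((((S)S)S)S)S => ((((())S)S)S)S => ((((())())S)S)S => ((((())())())S)S => ((((())())())())S => ((((())())())())()

S => (S)S   [S -> ( S ) S]
(S)S => ((S)S)S   [S -> ( S ) S]
((S)S)S => (((S)S)S)S   [S -> ( S ) S]
(((S)S)S)S => ((((S)S)S)S)S   [S -> ( S ) S]
((((S)S)S)S)S => ((((())S)S)S)S   [S -> ( )]
((((())S)S)S)S => ((((())())S)S)S   [S -> ( )]
((((())())S)S)S => ((((())())())S)S   [S -> ( )]
((((())())())S)S => ((((())())())())S   [S -> ( )]
((((())())())())S => ((((())())())())()   [S -> ( )]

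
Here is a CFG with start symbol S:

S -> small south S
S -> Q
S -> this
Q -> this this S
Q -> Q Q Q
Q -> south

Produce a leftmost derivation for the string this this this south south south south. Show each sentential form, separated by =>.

S => Q => Q Q Q => this this S Q Q => this this this Q Q => this this this Q Q Q Q => this this this south Q Q Q => this this this south south Q Q => this this this south south south Q => this this this south south south south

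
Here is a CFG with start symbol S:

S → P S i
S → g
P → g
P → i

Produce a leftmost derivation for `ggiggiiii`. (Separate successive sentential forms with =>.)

S => PSi   [S → P S i]
PSi => gSi   [P → g]
gSi => gPSii   [S → P S i]
gPSii => ggSii   [P → g]
ggSii => ggPSiii   [S → P S i]
ggPSiii => ggiSiii   [P → i]
ggiSiii => ggiPSiiii   [S → P S i]
ggiPSiiii => ggigSiiii   [P → g]
ggigSiiii => ggiggiiii   [S → g]

S => PSi => gSi => gPSii => ggSii => ggPSiii => ggiSiii => ggiPSiiii => ggigSiiii => ggiggiiii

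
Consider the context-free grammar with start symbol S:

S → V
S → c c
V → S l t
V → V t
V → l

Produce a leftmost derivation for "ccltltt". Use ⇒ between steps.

S ⇒ V ⇒ Vt ⇒ Sltt ⇒ Vltt ⇒ Sltltt ⇒ ccltltt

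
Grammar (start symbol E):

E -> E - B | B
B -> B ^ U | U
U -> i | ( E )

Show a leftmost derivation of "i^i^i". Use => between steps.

E => B   [E -> B]
B => B^U   [B -> B ^ U]
B^U => B^U^U   [B -> B ^ U]
B^U^U => U^U^U   [B -> U]
U^U^U => i^U^U   [U -> i]
i^U^U => i^i^U   [U -> i]
i^i^U => i^i^i   [U -> i]

E => B => B^U => B^U^U => U^U^U => i^U^U => i^i^U => i^i^i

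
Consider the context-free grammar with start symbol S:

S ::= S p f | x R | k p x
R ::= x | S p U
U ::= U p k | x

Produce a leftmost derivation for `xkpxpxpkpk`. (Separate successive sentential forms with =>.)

S => xR   [S ::= x R]
xR => xSpU   [R ::= S p U]
xSpU => xkpxpU   [S ::= k p x]
xkpxpU => xkpxpUpk   [U ::= U p k]
xkpxpUpk => xkpxpUpkpk   [U ::= U p k]
xkpxpUpkpk => xkpxpxpkpk   [U ::= x]

S=>xR=>xSpU=>xkpxpU=>xkpxpUpk=>xkpxpUpkpk=>xkpxpxpkpk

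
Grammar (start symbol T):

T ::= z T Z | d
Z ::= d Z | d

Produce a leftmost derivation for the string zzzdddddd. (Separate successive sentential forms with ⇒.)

T ⇒ zTZ   [T ::= z T Z]
zTZ ⇒ zzTZZ   [T ::= z T Z]
zzTZZ ⇒ zzzTZZZ   [T ::= z T Z]
zzzTZZZ ⇒ zzzdZZZ   [T ::= d]
zzzdZZZ ⇒ zzzddZZ   [Z ::= d]
zzzddZZ ⇒ zzzdddZ   [Z ::= d]
zzzdddZ ⇒ zzzddddZ   [Z ::= d Z]
zzzddddZ ⇒ zzzdddddZ   [Z ::= d Z]
zzzdddddZ ⇒ zzzdddddd   [Z ::= d]

T ⇒ zTZ ⇒ zzTZZ ⇒ zzzTZZZ ⇒ zzzdZZZ ⇒ zzzddZZ ⇒ zzzdddZ ⇒ zzzddddZ ⇒ zzzdddddZ ⇒ zzzdddddd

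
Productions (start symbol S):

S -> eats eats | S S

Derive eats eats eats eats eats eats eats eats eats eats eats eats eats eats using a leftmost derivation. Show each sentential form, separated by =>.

S => S S => eats eats S => eats eats S S => eats eats eats eats S => eats eats eats eats S S => eats eats eats eats S S S => eats eats eats eats eats eats S S => eats eats eats eats eats eats eats eats S => eats eats eats eats eats eats eats eats S S => eats eats eats eats eats eats eats eats eats eats S => eats eats eats eats eats eats eats eats eats eats S S => eats eats eats eats eats eats eats eats eats eats eats eats S => eats eats eats eats eats eats eats eats eats eats eats eats eats eats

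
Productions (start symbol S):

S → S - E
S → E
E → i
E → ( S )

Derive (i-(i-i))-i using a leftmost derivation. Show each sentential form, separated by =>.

S => S-E   [S → S - E]
S-E => E-E   [S → E]
E-E => (S)-E   [E → ( S )]
(S)-E => (S-E)-E   [S → S - E]
(S-E)-E => (E-E)-E   [S → E]
(E-E)-E => (i-E)-E   [E → i]
(i-E)-E => (i-(S))-E   [E → ( S )]
(i-(S))-E => (i-(S-E))-E   [S → S - E]
(i-(S-E))-E => (i-(E-E))-E   [S → E]
(i-(E-E))-E => (i-(i-E))-E   [E → i]
(i-(i-E))-E => (i-(i-i))-E   [E → i]
(i-(i-i))-E => (i-(i-i))-i   [E → i]

S => S-E => E-E => (S)-E => (S-E)-E => (E-E)-E => (i-E)-E => (i-(S))-E => (i-(S-E))-E => (i-(E-E))-E => (i-(i-E))-E => (i-(i-i))-E => (i-(i-i))-i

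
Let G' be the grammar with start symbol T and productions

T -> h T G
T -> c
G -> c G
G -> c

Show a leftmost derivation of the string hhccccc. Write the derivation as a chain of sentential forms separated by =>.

T => hTG => hhTGG => hhcGG => hhccG => hhcccG => hhccccG => hhccccc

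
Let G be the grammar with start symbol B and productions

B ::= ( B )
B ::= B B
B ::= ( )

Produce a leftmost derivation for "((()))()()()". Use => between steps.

B => BB   [B ::= B B]
BB => (B)B   [B ::= ( B )]
(B)B => ((B))B   [B ::= ( B )]
((B))B => ((()))B   [B ::= ( )]
((()))B => ((()))BB   [B ::= B B]
((()))BB => ((()))BBB   [B ::= B B]
((()))BBB => ((()))()BB   [B ::= ( )]
((()))()BB => ((()))()()B   [B ::= ( )]
((()))()()B => ((()))()()()   [B ::= ( )]

B=>BB=>(B)B=>((B))B=>((()))B=>((()))BB=>((()))BBB=>((()))()BB=>((()))()()B=>((()))()()()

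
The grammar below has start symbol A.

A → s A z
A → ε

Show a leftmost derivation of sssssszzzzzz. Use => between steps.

A => sAz   [A → s A z]
sAz => ssAzz   [A → s A z]
ssAzz => sssAzzz   [A → s A z]
sssAzzz => ssssAzzzz   [A → s A z]
ssssAzzzz => sssssAzzzzz   [A → s A z]
sssssAzzzzz => ssssssAzzzzzz   [A → s A z]
ssssssAzzzzzz => sssssszzzzzz   [A → ε]

A=>sAz=>ssAzz=>sssAzzz=>ssssAzzzz=>sssssAzzzzz=>ssssssAzzzzzz=>sssssszzzzzz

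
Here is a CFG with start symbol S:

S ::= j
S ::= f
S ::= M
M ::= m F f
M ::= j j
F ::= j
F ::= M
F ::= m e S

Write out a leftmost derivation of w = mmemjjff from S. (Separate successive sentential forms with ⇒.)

S ⇒ M ⇒ mFf ⇒ mmeSf ⇒ mmeMf ⇒ mmemFff ⇒ mmemMff ⇒ mmemjjff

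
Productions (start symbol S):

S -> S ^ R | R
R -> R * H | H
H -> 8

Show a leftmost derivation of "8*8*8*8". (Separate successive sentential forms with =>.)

S => R   [S -> R]
R => R*H   [R -> R * H]
R*H => R*H*H   [R -> R * H]
R*H*H => R*H*H*H   [R -> R * H]
R*H*H*H => H*H*H*H   [R -> H]
H*H*H*H => 8*H*H*H   [H -> 8]
8*H*H*H => 8*8*H*H   [H -> 8]
8*8*H*H => 8*8*8*H   [H -> 8]
8*8*8*H => 8*8*8*8   [H -> 8]

S => R => R*H => R*H*H => R*H*H*H => H*H*H*H => 8*H*H*H => 8*8*H*H => 8*8*8*H => 8*8*8*8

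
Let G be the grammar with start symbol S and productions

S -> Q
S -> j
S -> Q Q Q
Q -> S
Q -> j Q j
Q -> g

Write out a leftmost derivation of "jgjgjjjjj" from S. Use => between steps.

S => QQQ => jQjQQ => jgjQQ => jgjgQ => jgjgjQj => jgjgjjQjj => jgjgjjSjj => jgjgjjjjj

S => QQQ   [S -> Q Q Q]
QQQ => jQjQQ   [Q -> j Q j]
jQjQQ => jgjQQ   [Q -> g]
jgjQQ => jgjgQ   [Q -> g]
jgjgQ => jgjgjQj   [Q -> j Q j]
jgjgjQj => jgjgjjQjj   [Q -> j Q j]
jgjgjjQjj => jgjgjjSjj   [Q -> S]
jgjgjjSjj => jgjgjjjjj   [S -> j]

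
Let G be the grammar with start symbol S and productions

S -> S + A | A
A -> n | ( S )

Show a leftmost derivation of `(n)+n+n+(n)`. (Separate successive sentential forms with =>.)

S=>S+A=>S+A+A=>S+A+A+A=>A+A+A+A=>(S)+A+A+A=>(A)+A+A+A=>(n)+A+A+A=>(n)+n+A+A=>(n)+n+n+A=>(n)+n+n+(S)=>(n)+n+n+(A)=>(n)+n+n+(n)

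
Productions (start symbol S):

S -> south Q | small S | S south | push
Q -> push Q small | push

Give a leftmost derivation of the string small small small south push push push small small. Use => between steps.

S => small S => small small S => small small small S => small small small south Q => small small small south push Q small => small small small south push push Q small small => small small small south push push push small small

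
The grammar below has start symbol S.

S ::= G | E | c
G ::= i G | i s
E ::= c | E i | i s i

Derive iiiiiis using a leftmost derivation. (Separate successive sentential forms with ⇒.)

S ⇒ G   [S ::= G]
G ⇒ iG   [G ::= i G]
iG ⇒ iiG   [G ::= i G]
iiG ⇒ iiiG   [G ::= i G]
iiiG ⇒ iiiiG   [G ::= i G]
iiiiG ⇒ iiiiiG   [G ::= i G]
iiiiiG ⇒ iiiiiis   [G ::= i s]

S ⇒ G ⇒ iG ⇒ iiG ⇒ iiiG ⇒ iiiiG ⇒ iiiiiG ⇒ iiiiiis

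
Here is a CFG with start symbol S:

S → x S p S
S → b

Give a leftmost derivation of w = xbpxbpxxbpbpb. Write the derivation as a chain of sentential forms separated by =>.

S=>xSpS=>xbpS=>xbpxSpS=>xbpxbpS=>xbpxbpxSpS=>xbpxbpxxSpSpS=>xbpxbpxxbpSpS=>xbpxbpxxbpbpS=>xbpxbpxxbpbpb

S => xSpS   [S → x S p S]
xSpS => xbpS   [S → b]
xbpS => xbpxSpS   [S → x S p S]
xbpxSpS => xbpxbpS   [S → b]
xbpxbpS => xbpxbpxSpS   [S → x S p S]
xbpxbpxSpS => xbpxbpxxSpSpS   [S → x S p S]
xbpxbpxxSpSpS => xbpxbpxxbpSpS   [S → b]
xbpxbpxxbpSpS => xbpxbpxxbpbpS   [S → b]
xbpxbpxxbpbpS => xbpxbpxxbpbpb   [S → b]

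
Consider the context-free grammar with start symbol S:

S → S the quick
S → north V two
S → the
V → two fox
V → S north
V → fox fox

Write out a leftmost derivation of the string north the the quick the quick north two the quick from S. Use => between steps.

S => S the quick   [S → S the quick]
S the quick => north V two the quick   [S → north V two]
north V two the quick => north S north two the quick   [V → S north]
north S north two the quick => north S the quick north two the quick   [S → S the quick]
north S the quick north two the quick => north S the quick the quick north two the quick   [S → S the quick]
north S the quick the quick north two the quick => north the the quick the quick north two the quick   [S → the]

S => S the quick => north V two the quick => north S north two the quick => north S the quick north two the quick => north S the quick the quick north two the quick => north the the quick the quick north two the quick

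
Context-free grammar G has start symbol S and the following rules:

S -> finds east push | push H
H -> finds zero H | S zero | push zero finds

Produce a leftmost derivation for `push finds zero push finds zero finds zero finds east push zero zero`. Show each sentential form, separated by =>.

S => push H   [S -> push H]
push H => push finds zero H   [H -> finds zero H]
push finds zero H => push finds zero S zero   [H -> S zero]
push finds zero S zero => push finds zero push H zero   [S -> push H]
push finds zero push H zero => push finds zero push finds zero H zero   [H -> finds zero H]
push finds zero push finds zero H zero => push finds zero push finds zero finds zero H zero   [H -> finds zero H]
push finds zero push finds zero finds zero H zero => push finds zero push finds zero finds zero S zero zero   [H -> S zero]
push finds zero push finds zero finds zero S zero zero => push finds zero push finds zero finds zero finds east push zero zero   [S -> finds east push]

S => push H => push finds zero H => push finds zero S zero => push finds zero push H zero => push finds zero push finds zero H zero => push finds zero push finds zero finds zero H zero => push finds zero push finds zero finds zero S zero zero => push finds zero push finds zero finds zero finds east push zero zero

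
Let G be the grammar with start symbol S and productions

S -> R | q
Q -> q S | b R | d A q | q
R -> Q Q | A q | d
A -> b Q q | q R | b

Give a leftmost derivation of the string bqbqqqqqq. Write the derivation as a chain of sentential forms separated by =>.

S => R => Aq => bQqq => bqSqq => bqRqq => bqQQqq => bqbRQqq => bqbQQQqq => bqbqQQqq => bqbqqSQqq => bqbqqqQqq => bqbqqqqqq

S => R   [S -> R]
R => Aq   [R -> A q]
Aq => bQqq   [A -> b Q q]
bQqq => bqSqq   [Q -> q S]
bqSqq => bqRqq   [S -> R]
bqRqq => bqQQqq   [R -> Q Q]
bqQQqq => bqbRQqq   [Q -> b R]
bqbRQqq => bqbQQQqq   [R -> Q Q]
bqbQQQqq => bqbqQQqq   [Q -> q]
bqbqQQqq => bqbqqSQqq   [Q -> q S]
bqbqqSQqq => bqbqqqQqq   [S -> q]
bqbqqqQqq => bqbqqqqqq   [Q -> q]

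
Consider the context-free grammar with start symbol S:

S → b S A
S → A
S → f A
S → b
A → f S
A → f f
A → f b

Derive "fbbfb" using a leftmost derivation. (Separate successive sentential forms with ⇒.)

S ⇒ A   [S → A]
A ⇒ fS   [A → f S]
fS ⇒ fbSA   [S → b S A]
fbSA ⇒ fbbA   [S → b]
fbbA ⇒ fbbfb   [A → f b]

S ⇒ A ⇒ fS ⇒ fbSA ⇒ fbbA ⇒ fbbfb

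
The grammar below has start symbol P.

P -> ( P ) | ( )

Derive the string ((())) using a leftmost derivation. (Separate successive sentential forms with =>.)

P => (P) => ((P)) => ((()))

P => (P)   [P -> ( P )]
(P) => ((P))   [P -> ( P )]
((P)) => ((()))   [P -> ( )]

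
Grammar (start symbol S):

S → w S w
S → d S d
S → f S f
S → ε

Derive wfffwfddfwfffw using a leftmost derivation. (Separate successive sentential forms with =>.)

S => wSw => wfSfw => wffSffw => wfffSfffw => wfffwSwfffw => wfffwfSfwfffw => wfffwfdSdfwfffw => wfffwfddfwfffw

S => wSw   [S → w S w]
wSw => wfSfw   [S → f S f]
wfSfw => wffSffw   [S → f S f]
wffSffw => wfffSfffw   [S → f S f]
wfffSfffw => wfffwSwfffw   [S → w S w]
wfffwSwfffw => wfffwfSfwfffw   [S → f S f]
wfffwfSfwfffw => wfffwfdSdfwfffw   [S → d S d]
wfffwfdSdfwfffw => wfffwfddfwfffw   [S → ε]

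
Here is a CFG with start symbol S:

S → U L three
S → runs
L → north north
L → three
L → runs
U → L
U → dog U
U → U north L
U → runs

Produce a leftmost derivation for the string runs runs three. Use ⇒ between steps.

S ⇒ U L three   [S → U L three]
U L three ⇒ L L three   [U → L]
L L three ⇒ runs L three   [L → runs]
runs L three ⇒ runs runs three   [L → runs]

S ⇒ U L three ⇒ L L three ⇒ runs L three ⇒ runs runs three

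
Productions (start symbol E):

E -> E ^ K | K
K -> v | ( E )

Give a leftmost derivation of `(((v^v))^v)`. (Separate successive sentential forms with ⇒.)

E⇒K⇒(E)⇒(E^K)⇒(K^K)⇒((E)^K)⇒((K)^K)⇒(((E))^K)⇒(((E^K))^K)⇒(((K^K))^K)⇒(((v^K))^K)⇒(((v^v))^K)⇒(((v^v))^v)

E ⇒ K   [E -> K]
K ⇒ (E)   [K -> ( E )]
(E) ⇒ (E^K)   [E -> E ^ K]
(E^K) ⇒ (K^K)   [E -> K]
(K^K) ⇒ ((E)^K)   [K -> ( E )]
((E)^K) ⇒ ((K)^K)   [E -> K]
((K)^K) ⇒ (((E))^K)   [K -> ( E )]
(((E))^K) ⇒ (((E^K))^K)   [E -> E ^ K]
(((E^K))^K) ⇒ (((K^K))^K)   [E -> K]
(((K^K))^K) ⇒ (((v^K))^K)   [K -> v]
(((v^K))^K) ⇒ (((v^v))^K)   [K -> v]
(((v^v))^K) ⇒ (((v^v))^v)   [K -> v]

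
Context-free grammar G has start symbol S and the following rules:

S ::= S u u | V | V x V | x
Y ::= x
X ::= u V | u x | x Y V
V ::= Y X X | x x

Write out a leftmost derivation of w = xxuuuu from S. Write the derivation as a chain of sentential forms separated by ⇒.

S ⇒ Suu ⇒ Suuuu ⇒ Vuuuu ⇒ xxuuuu

S ⇒ Suu   [S ::= S u u]
Suu ⇒ Suuuu   [S ::= S u u]
Suuuu ⇒ Vuuuu   [S ::= V]
Vuuuu ⇒ xxuuuu   [V ::= x x]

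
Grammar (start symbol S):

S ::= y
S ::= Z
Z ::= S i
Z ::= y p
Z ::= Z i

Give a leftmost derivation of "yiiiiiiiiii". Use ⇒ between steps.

S⇒Z⇒Si⇒Zi⇒Zii⇒Ziii⇒Ziiii⇒Ziiiii⇒Ziiiiii⇒Ziiiiiii⇒Ziiiiiiii⇒Siiiiiiiii⇒Ziiiiiiiii⇒Siiiiiiiiii⇒yiiiiiiiiii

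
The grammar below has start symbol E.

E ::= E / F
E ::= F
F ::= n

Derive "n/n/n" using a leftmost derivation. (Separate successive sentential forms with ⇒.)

E ⇒ E/F   [E ::= E / F]
E/F ⇒ E/F/F   [E ::= E / F]
E/F/F ⇒ F/F/F   [E ::= F]
F/F/F ⇒ n/F/F   [F ::= n]
n/F/F ⇒ n/n/F   [F ::= n]
n/n/F ⇒ n/n/n   [F ::= n]

E⇒E/F⇒E/F/F⇒F/F/F⇒n/F/F⇒n/n/F⇒n/n/n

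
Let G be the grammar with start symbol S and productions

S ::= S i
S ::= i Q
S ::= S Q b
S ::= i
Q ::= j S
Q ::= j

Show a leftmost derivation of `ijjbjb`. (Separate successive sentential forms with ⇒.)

S⇒SQb⇒SQbQb⇒iQQbQb⇒ijQbQb⇒ijjbQb⇒ijjbjb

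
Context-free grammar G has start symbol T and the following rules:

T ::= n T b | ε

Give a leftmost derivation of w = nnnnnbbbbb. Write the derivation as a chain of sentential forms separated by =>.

T => nTb   [T ::= n T b]
nTb => nnTbb   [T ::= n T b]
nnTbb => nnnTbbb   [T ::= n T b]
nnnTbbb => nnnnTbbbb   [T ::= n T b]
nnnnTbbbb => nnnnnTbbbbb   [T ::= n T b]
nnnnnTbbbbb => nnnnnbbbbb   [T ::= ε]

T => nTb => nnTbb => nnnTbbb => nnnnTbbbb => nnnnnTbbbbb => nnnnnbbbbb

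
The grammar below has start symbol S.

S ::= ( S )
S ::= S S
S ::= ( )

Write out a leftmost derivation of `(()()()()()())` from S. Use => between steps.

S => (S)   [S ::= ( S )]
(S) => (SS)   [S ::= S S]
(SS) => (SSS)   [S ::= S S]
(SSS) => (SSSS)   [S ::= S S]
(SSSS) => (SSSSS)   [S ::= S S]
(SSSSS) => (SSSSSS)   [S ::= S S]
(SSSSSS) => (()SSSSS)   [S ::= ( )]
(()SSSSS) => (()()SSSS)   [S ::= ( )]
(()()SSSS) => (()()()SSS)   [S ::= ( )]
(()()()SSS) => (()()()()SS)   [S ::= ( )]
(()()()()SS) => (()()()()()S)   [S ::= ( )]
(()()()()()S) => (()()()()()())   [S ::= ( )]

S=>(S)=>(SS)=>(SSS)=>(SSSS)=>(SSSSS)=>(SSSSSS)=>(()SSSSS)=>(()()SSSS)=>(()()()SSS)=>(()()()()SS)=>(()()()()()S)=>(()()()()()())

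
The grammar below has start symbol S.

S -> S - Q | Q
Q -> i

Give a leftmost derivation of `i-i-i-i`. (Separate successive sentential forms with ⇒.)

S ⇒ S-Q   [S -> S - Q]
S-Q ⇒ S-Q-Q   [S -> S - Q]
S-Q-Q ⇒ S-Q-Q-Q   [S -> S - Q]
S-Q-Q-Q ⇒ Q-Q-Q-Q   [S -> Q]
Q-Q-Q-Q ⇒ i-Q-Q-Q   [Q -> i]
i-Q-Q-Q ⇒ i-i-Q-Q   [Q -> i]
i-i-Q-Q ⇒ i-i-i-Q   [Q -> i]
i-i-i-Q ⇒ i-i-i-i   [Q -> i]

S ⇒ S-Q ⇒ S-Q-Q ⇒ S-Q-Q-Q ⇒ Q-Q-Q-Q ⇒ i-Q-Q-Q ⇒ i-i-Q-Q ⇒ i-i-i-Q ⇒ i-i-i-i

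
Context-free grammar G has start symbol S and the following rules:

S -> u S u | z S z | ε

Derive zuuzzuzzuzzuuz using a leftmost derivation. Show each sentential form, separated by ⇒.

S ⇒ zSz ⇒ zuSuz ⇒ zuuSuuz ⇒ zuuzSzuuz ⇒ zuuzzSzzuuz ⇒ zuuzzuSuzzuuz ⇒ zuuzzuzSzuzzuuz ⇒ zuuzzuzzuzzuuz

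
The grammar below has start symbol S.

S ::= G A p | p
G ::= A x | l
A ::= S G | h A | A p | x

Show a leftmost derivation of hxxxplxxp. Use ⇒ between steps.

S ⇒ GAp   [S ::= G A p]
GAp ⇒ AxAp   [G ::= A x]
AxAp ⇒ SGxAp   [A ::= S G]
SGxAp ⇒ GApGxAp   [S ::= G A p]
GApGxAp ⇒ AxApGxAp   [G ::= A x]
AxApGxAp ⇒ hAxApGxAp   [A ::= h A]
hAxApGxAp ⇒ hxxApGxAp   [A ::= x]
hxxApGxAp ⇒ hxxxpGxAp   [A ::= x]
hxxxpGxAp ⇒ hxxxplxAp   [G ::= l]
hxxxplxAp ⇒ hxxxplxxp   [A ::= x]

S ⇒ GAp ⇒ AxAp ⇒ SGxAp ⇒ GApGxAp ⇒ AxApGxAp ⇒ hAxApGxAp ⇒ hxxApGxAp ⇒ hxxxpGxAp ⇒ hxxxplxAp ⇒ hxxxplxxp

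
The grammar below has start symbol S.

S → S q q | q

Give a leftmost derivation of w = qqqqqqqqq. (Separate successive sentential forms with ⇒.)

S ⇒ Sqq ⇒ Sqqqq ⇒ Sqqqqqq ⇒ Sqqqqqqqq ⇒ qqqqqqqqq

S ⇒ Sqq   [S → S q q]
Sqq ⇒ Sqqqq   [S → S q q]
Sqqqq ⇒ Sqqqqqq   [S → S q q]
Sqqqqqq ⇒ Sqqqqqqqq   [S → S q q]
Sqqqqqqqq ⇒ qqqqqqqqq   [S → q]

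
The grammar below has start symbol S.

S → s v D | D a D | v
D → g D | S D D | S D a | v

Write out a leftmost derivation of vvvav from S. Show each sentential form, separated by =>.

S=>DaD=>SDDaD=>vDDaD=>vvDaD=>vvvaD=>vvvav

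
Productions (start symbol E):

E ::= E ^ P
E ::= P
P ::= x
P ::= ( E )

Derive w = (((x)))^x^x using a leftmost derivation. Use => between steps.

E => E^P => E^P^P => P^P^P => (E)^P^P => (P)^P^P => ((E))^P^P => ((P))^P^P => (((E)))^P^P => (((P)))^P^P => (((x)))^P^P => (((x)))^x^P => (((x)))^x^x

E => E^P   [E ::= E ^ P]
E^P => E^P^P   [E ::= E ^ P]
E^P^P => P^P^P   [E ::= P]
P^P^P => (E)^P^P   [P ::= ( E )]
(E)^P^P => (P)^P^P   [E ::= P]
(P)^P^P => ((E))^P^P   [P ::= ( E )]
((E))^P^P => ((P))^P^P   [E ::= P]
((P))^P^P => (((E)))^P^P   [P ::= ( E )]
(((E)))^P^P => (((P)))^P^P   [E ::= P]
(((P)))^P^P => (((x)))^P^P   [P ::= x]
(((x)))^P^P => (((x)))^x^P   [P ::= x]
(((x)))^x^P => (((x)))^x^x   [P ::= x]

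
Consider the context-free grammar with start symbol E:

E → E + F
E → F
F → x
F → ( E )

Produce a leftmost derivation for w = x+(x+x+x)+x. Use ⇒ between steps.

E⇒E+F⇒E+F+F⇒F+F+F⇒x+F+F⇒x+(E)+F⇒x+(E+F)+F⇒x+(E+F+F)+F⇒x+(F+F+F)+F⇒x+(x+F+F)+F⇒x+(x+x+F)+F⇒x+(x+x+x)+F⇒x+(x+x+x)+x

E ⇒ E+F   [E → E + F]
E+F ⇒ E+F+F   [E → E + F]
E+F+F ⇒ F+F+F   [E → F]
F+F+F ⇒ x+F+F   [F → x]
x+F+F ⇒ x+(E)+F   [F → ( E )]
x+(E)+F ⇒ x+(E+F)+F   [E → E + F]
x+(E+F)+F ⇒ x+(E+F+F)+F   [E → E + F]
x+(E+F+F)+F ⇒ x+(F+F+F)+F   [E → F]
x+(F+F+F)+F ⇒ x+(x+F+F)+F   [F → x]
x+(x+F+F)+F ⇒ x+(x+x+F)+F   [F → x]
x+(x+x+F)+F ⇒ x+(x+x+x)+F   [F → x]
x+(x+x+x)+F ⇒ x+(x+x+x)+x   [F → x]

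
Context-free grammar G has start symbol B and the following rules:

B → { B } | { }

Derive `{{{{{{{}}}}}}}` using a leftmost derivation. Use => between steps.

B => {B} => {{B}} => {{{B}}} => {{{{B}}}} => {{{{{B}}}}} => {{{{{{B}}}}}} => {{{{{{{}}}}}}}

B => {B}   [B → { B }]
{B} => {{B}}   [B → { B }]
{{B}} => {{{B}}}   [B → { B }]
{{{B}}} => {{{{B}}}}   [B → { B }]
{{{{B}}}} => {{{{{B}}}}}   [B → { B }]
{{{{{B}}}}} => {{{{{{B}}}}}}   [B → { B }]
{{{{{{B}}}}}} => {{{{{{{}}}}}}}   [B → { }]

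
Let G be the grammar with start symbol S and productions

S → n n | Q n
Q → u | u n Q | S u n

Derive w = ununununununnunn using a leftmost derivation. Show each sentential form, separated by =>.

S => Qn => unQn => ununQn => ununSunn => ununQnunn => ununSunnunn => ununQnunnunn => unununQnunnunn => ununununQnunnunn => ununununununnunn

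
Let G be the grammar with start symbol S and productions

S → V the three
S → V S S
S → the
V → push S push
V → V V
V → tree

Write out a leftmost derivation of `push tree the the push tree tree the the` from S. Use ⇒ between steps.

S ⇒ V S S   [S → V S S]
V S S ⇒ V V S S   [V → V V]
V V S S ⇒ V V V S S   [V → V V]
V V V S S ⇒ push S push V V S S   [V → push S push]
push S push V V S S ⇒ push V S S push V V S S   [S → V S S]
push V S S push V V S S ⇒ push tree S S push V V S S   [V → tree]
push tree S S push V V S S ⇒ push tree the S push V V S S   [S → the]
push tree the S push V V S S ⇒ push tree the the push V V S S   [S → the]
push tree the the push V V S S ⇒ push tree the the push tree V S S   [V → tree]
push tree the the push tree V S S ⇒ push tree the the push tree tree S S   [V → tree]
push tree the the push tree tree S S ⇒ push tree the the push tree tree the S   [S → the]
push tree the the push tree tree the S ⇒ push tree the the push tree tree the the   [S → the]

S ⇒ V S S ⇒ V V S S ⇒ V V V S S ⇒ push S push V V S S ⇒ push V S S push V V S S ⇒ push tree S S push V V S S ⇒ push tree the S push V V S S ⇒ push tree the the push V V S S ⇒ push tree the the push tree V S S ⇒ push tree the the push tree tree S S ⇒ push tree the the push tree tree the S ⇒ push tree the the push tree tree the the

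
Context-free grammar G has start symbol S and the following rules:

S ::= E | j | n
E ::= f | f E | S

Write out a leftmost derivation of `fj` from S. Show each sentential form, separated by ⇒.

S⇒E⇒fE⇒fS⇒fj

S ⇒ E   [S ::= E]
E ⇒ fE   [E ::= f E]
fE ⇒ fS   [E ::= S]
fS ⇒ fj   [S ::= j]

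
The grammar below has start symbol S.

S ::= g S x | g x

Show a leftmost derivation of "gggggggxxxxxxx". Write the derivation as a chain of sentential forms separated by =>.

S => gSx => ggSxx => gggSxxx => ggggSxxxx => gggggSxxxxx => ggggggSxxxxxx => gggggggxxxxxxx

S => gSx   [S ::= g S x]
gSx => ggSxx   [S ::= g S x]
ggSxx => gggSxxx   [S ::= g S x]
gggSxxx => ggggSxxxx   [S ::= g S x]
ggggSxxxx => gggggSxxxxx   [S ::= g S x]
gggggSxxxxx => ggggggSxxxxxx   [S ::= g S x]
ggggggSxxxxxx => gggggggxxxxxxx   [S ::= g x]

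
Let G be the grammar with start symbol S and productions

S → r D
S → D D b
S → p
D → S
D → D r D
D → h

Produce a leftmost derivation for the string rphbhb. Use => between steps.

S => rD => rS => rDDb => rSDb => rDDbDb => rSDbDb => rpDbDb => rphbDb => rphbhb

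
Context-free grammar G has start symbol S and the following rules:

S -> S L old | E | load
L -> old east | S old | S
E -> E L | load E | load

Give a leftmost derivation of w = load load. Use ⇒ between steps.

S ⇒ E ⇒ E L ⇒ load L ⇒ load S ⇒ load load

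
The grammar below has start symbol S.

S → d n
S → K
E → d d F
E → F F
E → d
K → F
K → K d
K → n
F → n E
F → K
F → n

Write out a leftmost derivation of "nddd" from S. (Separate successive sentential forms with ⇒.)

S⇒K⇒Kd⇒Kdd⇒Fdd⇒nEdd⇒nddd

S ⇒ K   [S → K]
K ⇒ Kd   [K → K d]
Kd ⇒ Kdd   [K → K d]
Kdd ⇒ Fdd   [K → F]
Fdd ⇒ nEdd   [F → n E]
nEdd ⇒ nddd   [E → d]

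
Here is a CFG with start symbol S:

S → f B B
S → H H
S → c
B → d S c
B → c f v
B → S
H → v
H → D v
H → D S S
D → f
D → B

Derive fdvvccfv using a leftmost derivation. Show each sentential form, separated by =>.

S=>fBB=>fdScB=>fdHHcB=>fdvHcB=>fdvvcB=>fdvvccfv

S => fBB   [S → f B B]
fBB => fdScB   [B → d S c]
fdScB => fdHHcB   [S → H H]
fdHHcB => fdvHcB   [H → v]
fdvHcB => fdvvcB   [H → v]
fdvvcB => fdvvccfv   [B → c f v]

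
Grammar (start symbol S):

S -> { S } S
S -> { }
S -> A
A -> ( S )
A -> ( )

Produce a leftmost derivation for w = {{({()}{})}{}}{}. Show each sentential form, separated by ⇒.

S ⇒ {S}S   [S -> { S } S]
{S}S ⇒ {{S}S}S   [S -> { S } S]
{{S}S}S ⇒ {{A}S}S   [S -> A]
{{A}S}S ⇒ {{(S)}S}S   [A -> ( S )]
{{(S)}S}S ⇒ {{({S}S)}S}S   [S -> { S } S]
{{({S}S)}S}S ⇒ {{({A}S)}S}S   [S -> A]
{{({A}S)}S}S ⇒ {{({()}S)}S}S   [A -> ( )]
{{({()}S)}S}S ⇒ {{({()}{})}S}S   [S -> { }]
{{({()}{})}S}S ⇒ {{({()}{})}{}}S   [S -> { }]
{{({()}{})}{}}S ⇒ {{({()}{})}{}}{}   [S -> { }]

S ⇒ {S}S ⇒ {{S}S}S ⇒ {{A}S}S ⇒ {{(S)}S}S ⇒ {{({S}S)}S}S ⇒ {{({A}S)}S}S ⇒ {{({()}S)}S}S ⇒ {{({()}{})}S}S ⇒ {{({()}{})}{}}S ⇒ {{({()}{})}{}}{}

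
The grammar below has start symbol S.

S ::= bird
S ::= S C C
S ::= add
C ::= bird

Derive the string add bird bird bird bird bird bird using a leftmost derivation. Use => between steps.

S => S C C => S C C C C => S C C C C C C => add C C C C C C => add bird C C C C C => add bird bird C C C C => add bird bird bird C C C => add bird bird bird bird C C => add bird bird bird bird bird C => add bird bird bird bird bird bird

S => S C C   [S ::= S C C]
S C C => S C C C C   [S ::= S C C]
S C C C C => S C C C C C C   [S ::= S C C]
S C C C C C C => add C C C C C C   [S ::= add]
add C C C C C C => add bird C C C C C   [C ::= bird]
add bird C C C C C => add bird bird C C C C   [C ::= bird]
add bird bird C C C C => add bird bird bird C C C   [C ::= bird]
add bird bird bird C C C => add bird bird bird bird C C   [C ::= bird]
add bird bird bird bird C C => add bird bird bird bird bird C   [C ::= bird]
add bird bird bird bird bird C => add bird bird bird bird bird bird   [C ::= bird]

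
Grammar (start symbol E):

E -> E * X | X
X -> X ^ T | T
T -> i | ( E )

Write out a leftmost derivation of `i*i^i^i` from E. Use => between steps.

E=>E*X=>X*X=>T*X=>i*X=>i*X^T=>i*X^T^T=>i*T^T^T=>i*i^T^T=>i*i^i^T=>i*i^i^i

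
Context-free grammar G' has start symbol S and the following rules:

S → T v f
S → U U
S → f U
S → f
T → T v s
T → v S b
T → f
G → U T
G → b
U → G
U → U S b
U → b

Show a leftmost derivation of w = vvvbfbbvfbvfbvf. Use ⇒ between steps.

S⇒Tvf⇒vSbvf⇒vTvfbvf⇒vvSbvfbvf⇒vvTvfbvfbvf⇒vvvSbvfbvfbvf⇒vvvUUbvfbvfbvf⇒vvvGUbvfbvfbvf⇒vvvUTUbvfbvfbvf⇒vvvbTUbvfbvfbvf⇒vvvbfUbvfbvfbvf⇒vvvbfbbvfbvfbvf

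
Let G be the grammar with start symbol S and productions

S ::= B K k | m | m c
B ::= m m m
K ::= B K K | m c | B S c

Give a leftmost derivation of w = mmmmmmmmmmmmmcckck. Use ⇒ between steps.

S ⇒ BKk   [S ::= B K k]
BKk ⇒ mmmKk   [B ::= m m m]
mmmKk ⇒ mmmBSck   [K ::= B S c]
mmmBSck ⇒ mmmmmmSck   [B ::= m m m]
mmmmmmSck ⇒ mmmmmmBKkck   [S ::= B K k]
mmmmmmBKkck ⇒ mmmmmmmmmKkck   [B ::= m m m]
mmmmmmmmmKkck ⇒ mmmmmmmmmBSckck   [K ::= B S c]
mmmmmmmmmBSckck ⇒ mmmmmmmmmmmmSckck   [B ::= m m m]
mmmmmmmmmmmmSckck ⇒ mmmmmmmmmmmmmcckck   [S ::= m c]

S ⇒ BKk ⇒ mmmKk ⇒ mmmBSck ⇒ mmmmmmSck ⇒ mmmmmmBKkck ⇒ mmmmmmmmmKkck ⇒ mmmmmmmmmBSckck ⇒ mmmmmmmmmmmmSckck ⇒ mmmmmmmmmmmmmcckck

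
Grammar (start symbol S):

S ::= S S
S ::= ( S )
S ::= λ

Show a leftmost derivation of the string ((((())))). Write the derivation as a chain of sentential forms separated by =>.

S => (S) => ((S)) => (((S))) => (((SS))) => ((((S)S))) => ((((SS)S))) => (((((S)S)S))) => ((((()S)S))) => ((((())S))) => ((((()))))

S => (S)   [S ::= ( S )]
(S) => ((S))   [S ::= ( S )]
((S)) => (((S)))   [S ::= ( S )]
(((S))) => (((SS)))   [S ::= S S]
(((SS))) => ((((S)S)))   [S ::= ( S )]
((((S)S))) => ((((SS)S)))   [S ::= S S]
((((SS)S))) => (((((S)S)S)))   [S ::= ( S )]
(((((S)S)S))) => ((((()S)S)))   [S ::= λ]
((((()S)S))) => ((((())S)))   [S ::= λ]
((((())S))) => ((((()))))   [S ::= λ]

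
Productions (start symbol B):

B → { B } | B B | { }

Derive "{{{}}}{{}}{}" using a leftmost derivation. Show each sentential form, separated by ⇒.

B⇒BB⇒{B}B⇒{{B}}B⇒{{{}}}B⇒{{{}}}BB⇒{{{}}}{B}B⇒{{{}}}{{}}B⇒{{{}}}{{}}{}

B ⇒ BB   [B → B B]
BB ⇒ {B}B   [B → { B }]
{B}B ⇒ {{B}}B   [B → { B }]
{{B}}B ⇒ {{{}}}B   [B → { }]
{{{}}}B ⇒ {{{}}}BB   [B → B B]
{{{}}}BB ⇒ {{{}}}{B}B   [B → { B }]
{{{}}}{B}B ⇒ {{{}}}{{}}B   [B → { }]
{{{}}}{{}}B ⇒ {{{}}}{{}}{}   [B → { }]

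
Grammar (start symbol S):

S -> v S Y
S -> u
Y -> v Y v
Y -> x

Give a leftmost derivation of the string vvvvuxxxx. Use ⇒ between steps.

S ⇒ vSY ⇒ vvSYY ⇒ vvvSYYY ⇒ vvvvSYYYY ⇒ vvvvuYYYY ⇒ vvvvuxYYY ⇒ vvvvuxxYY ⇒ vvvvuxxxY ⇒ vvvvuxxxx

S ⇒ vSY   [S -> v S Y]
vSY ⇒ vvSYY   [S -> v S Y]
vvSYY ⇒ vvvSYYY   [S -> v S Y]
vvvSYYY ⇒ vvvvSYYYY   [S -> v S Y]
vvvvSYYYY ⇒ vvvvuYYYY   [S -> u]
vvvvuYYYY ⇒ vvvvuxYYY   [Y -> x]
vvvvuxYYY ⇒ vvvvuxxYY   [Y -> x]
vvvvuxxYY ⇒ vvvvuxxxY   [Y -> x]
vvvvuxxxY ⇒ vvvvuxxxx   [Y -> x]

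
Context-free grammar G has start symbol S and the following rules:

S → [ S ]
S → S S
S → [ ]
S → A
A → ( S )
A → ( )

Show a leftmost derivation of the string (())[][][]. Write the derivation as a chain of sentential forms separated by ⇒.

S ⇒ SS ⇒ SSS ⇒ ASS ⇒ (S)SS ⇒ (A)SS ⇒ (())SS ⇒ (())[]S ⇒ (())[]SS ⇒ (())[][]S ⇒ (())[][][]

S ⇒ SS   [S → S S]
SS ⇒ SSS   [S → S S]
SSS ⇒ ASS   [S → A]
ASS ⇒ (S)SS   [A → ( S )]
(S)SS ⇒ (A)SS   [S → A]
(A)SS ⇒ (())SS   [A → ( )]
(())SS ⇒ (())[]S   [S → [ ]]
(())[]S ⇒ (())[]SS   [S → S S]
(())[]SS ⇒ (())[][]S   [S → [ ]]
(())[][]S ⇒ (())[][][]   [S → [ ]]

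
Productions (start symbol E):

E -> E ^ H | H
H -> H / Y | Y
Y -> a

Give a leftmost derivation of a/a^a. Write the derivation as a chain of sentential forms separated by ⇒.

E ⇒ E^H ⇒ H^H ⇒ H/Y^H ⇒ Y/Y^H ⇒ a/Y^H ⇒ a/a^H ⇒ a/a^Y ⇒ a/a^a

E ⇒ E^H   [E -> E ^ H]
E^H ⇒ H^H   [E -> H]
H^H ⇒ H/Y^H   [H -> H / Y]
H/Y^H ⇒ Y/Y^H   [H -> Y]
Y/Y^H ⇒ a/Y^H   [Y -> a]
a/Y^H ⇒ a/a^H   [Y -> a]
a/a^H ⇒ a/a^Y   [H -> Y]
a/a^Y ⇒ a/a^a   [Y -> a]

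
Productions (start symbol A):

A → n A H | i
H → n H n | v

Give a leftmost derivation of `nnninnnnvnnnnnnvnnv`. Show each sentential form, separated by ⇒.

A ⇒ nAH ⇒ nnAHH ⇒ nnnAHHH ⇒ nnniHHH ⇒ nnninHnHH ⇒ nnninnHnnHH ⇒ nnninnnHnnnHH ⇒ nnninnnnHnnnnHH ⇒ nnninnnnvnnnnHH ⇒ nnninnnnvnnnnnHnH ⇒ nnninnnnvnnnnnnHnnH ⇒ nnninnnnvnnnnnnvnnH ⇒ nnninnnnvnnnnnnvnnv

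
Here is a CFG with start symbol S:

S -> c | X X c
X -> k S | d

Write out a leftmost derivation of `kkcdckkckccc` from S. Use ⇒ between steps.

S ⇒ XXc   [S -> X X c]
XXc ⇒ kSXc   [X -> k S]
kSXc ⇒ kXXcXc   [S -> X X c]
kXXcXc ⇒ kkSXcXc   [X -> k S]
kkSXcXc ⇒ kkcXcXc   [S -> c]
kkcXcXc ⇒ kkcdcXc   [X -> d]
kkcdcXc ⇒ kkcdckSc   [X -> k S]
kkcdckSc ⇒ kkcdckXXcc   [S -> X X c]
kkcdckXXcc ⇒ kkcdckkSXcc   [X -> k S]
kkcdckkSXcc ⇒ kkcdckkcXcc   [S -> c]
kkcdckkcXcc ⇒ kkcdckkckScc   [X -> k S]
kkcdckkckScc ⇒ kkcdckkckccc   [S -> c]

S ⇒ XXc ⇒ kSXc ⇒ kXXcXc ⇒ kkSXcXc ⇒ kkcXcXc ⇒ kkcdcXc ⇒ kkcdckSc ⇒ kkcdckXXcc ⇒ kkcdckkSXcc ⇒ kkcdckkcXcc ⇒ kkcdckkckScc ⇒ kkcdckkckccc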